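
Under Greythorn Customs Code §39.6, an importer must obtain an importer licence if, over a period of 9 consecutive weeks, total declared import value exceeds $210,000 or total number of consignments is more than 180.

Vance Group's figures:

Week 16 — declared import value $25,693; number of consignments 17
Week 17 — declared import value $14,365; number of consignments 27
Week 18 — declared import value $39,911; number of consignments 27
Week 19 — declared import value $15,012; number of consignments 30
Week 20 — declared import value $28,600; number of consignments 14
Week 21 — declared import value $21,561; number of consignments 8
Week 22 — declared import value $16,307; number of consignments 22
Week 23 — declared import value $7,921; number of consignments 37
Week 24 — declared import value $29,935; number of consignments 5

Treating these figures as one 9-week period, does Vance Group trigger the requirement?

Total declared import value: $25,693 + $14,365 + $39,911 + $15,012 + $28,600 + $21,561 + $16,307 + $7,921 + $29,935 = $199,305 (≤ $210,000).
Total number of consignments: 17 + 27 + 27 + 30 + 14 + 8 + 22 + 37 + 5 = 187 (> 180).
The test is 'or': at least one threshold is exceeded.

Yes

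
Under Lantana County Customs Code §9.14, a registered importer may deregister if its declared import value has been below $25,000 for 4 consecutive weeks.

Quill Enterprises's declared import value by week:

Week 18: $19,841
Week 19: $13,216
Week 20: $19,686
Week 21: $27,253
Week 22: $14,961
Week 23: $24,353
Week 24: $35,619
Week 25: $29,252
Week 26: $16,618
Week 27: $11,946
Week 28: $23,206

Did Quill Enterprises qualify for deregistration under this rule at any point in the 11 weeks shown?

Weeks below $25,000: Week 18, Week 19, Week 20, Week 22, Week 23, Week 26, Week 27, Week 28.
Longest run of consecutive weeks below the threshold: 3.
3 < 4, so Quill Enterprises never became eligible.

No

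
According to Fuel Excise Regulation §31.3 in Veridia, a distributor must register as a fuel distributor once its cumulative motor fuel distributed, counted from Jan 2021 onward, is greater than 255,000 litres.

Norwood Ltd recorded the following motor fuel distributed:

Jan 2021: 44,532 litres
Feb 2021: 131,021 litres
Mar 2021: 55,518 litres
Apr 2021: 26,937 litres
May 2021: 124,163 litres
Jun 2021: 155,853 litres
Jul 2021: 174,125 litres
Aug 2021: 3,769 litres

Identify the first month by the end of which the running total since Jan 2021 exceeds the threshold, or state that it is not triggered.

Apr 2021

Through Jan 2021: 44,532 litres
Through Feb 2021: 175,553 litres
Through Mar 2021: 231,071 litres
Through Apr 2021: 258,008 litres ← exceeds threshold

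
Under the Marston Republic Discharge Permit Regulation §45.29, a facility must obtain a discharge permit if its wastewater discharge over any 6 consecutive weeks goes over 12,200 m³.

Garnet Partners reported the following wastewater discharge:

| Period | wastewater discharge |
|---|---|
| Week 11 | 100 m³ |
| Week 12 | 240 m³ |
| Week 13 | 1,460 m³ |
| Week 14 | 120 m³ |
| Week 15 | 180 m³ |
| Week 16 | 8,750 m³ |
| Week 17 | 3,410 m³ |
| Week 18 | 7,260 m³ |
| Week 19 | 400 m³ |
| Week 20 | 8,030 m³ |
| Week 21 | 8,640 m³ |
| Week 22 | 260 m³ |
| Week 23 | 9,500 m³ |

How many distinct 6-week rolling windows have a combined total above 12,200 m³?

Week 11–Week 16: 100 m³ + 240 m³ + 1,460 m³ + 120 m³ + 180 m³ + 8,750 m³ = 10,850 m³ (under)
Week 12–Week 17: 240 m³ + 1,460 m³ + 120 m³ + 180 m³ + 8,750 m³ + 3,410 m³ = 14,160 m³ (over)
Week 13–Week 18: 1,460 m³ + 120 m³ + 180 m³ + 8,750 m³ + 3,410 m³ + 7,260 m³ = 21,180 m³ (over)
Week 14–Week 19: 120 m³ + 180 m³ + 8,750 m³ + 3,410 m³ + 7,260 m³ + 400 m³ = 20,120 m³ (over)
Week 15–Week 20: 180 m³ + 8,750 m³ + 3,410 m³ + 7,260 m³ + 400 m³ + 8,030 m³ = 28,030 m³ (over)
Week 16–Week 21: 8,750 m³ + 3,410 m³ + 7,260 m³ + 400 m³ + 8,030 m³ + 8,640 m³ = 36,490 m³ (over)
Week 17–Week 22: 3,410 m³ + 7,260 m³ + 400 m³ + 8,030 m³ + 8,640 m³ + 260 m³ = 28,000 m³ (over)
Week 18–Week 23: 7,260 m³ + 400 m³ + 8,030 m³ + 8,640 m³ + 260 m³ + 9,500 m³ = 34,090 m³ (over)
7 windows exceed the threshold.

7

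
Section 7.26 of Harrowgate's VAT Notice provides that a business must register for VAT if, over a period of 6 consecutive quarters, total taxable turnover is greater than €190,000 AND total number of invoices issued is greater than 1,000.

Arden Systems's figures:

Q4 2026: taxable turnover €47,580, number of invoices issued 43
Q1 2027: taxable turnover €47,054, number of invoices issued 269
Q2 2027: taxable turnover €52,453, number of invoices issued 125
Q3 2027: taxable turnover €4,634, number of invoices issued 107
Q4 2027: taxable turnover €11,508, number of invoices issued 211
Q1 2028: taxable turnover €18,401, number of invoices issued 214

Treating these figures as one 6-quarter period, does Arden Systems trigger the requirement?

Total taxable turnover: €47,580 + €47,054 + €52,453 + €4,634 + €11,508 + €18,401 = €181,630 (≤ €190,000).
Total number of invoices issued: 43 + 269 + 125 + 107 + 211 + 214 = 969 (≤ 1,000).
The test is 'and': the rule requires both, and at least one is not exceeded.

No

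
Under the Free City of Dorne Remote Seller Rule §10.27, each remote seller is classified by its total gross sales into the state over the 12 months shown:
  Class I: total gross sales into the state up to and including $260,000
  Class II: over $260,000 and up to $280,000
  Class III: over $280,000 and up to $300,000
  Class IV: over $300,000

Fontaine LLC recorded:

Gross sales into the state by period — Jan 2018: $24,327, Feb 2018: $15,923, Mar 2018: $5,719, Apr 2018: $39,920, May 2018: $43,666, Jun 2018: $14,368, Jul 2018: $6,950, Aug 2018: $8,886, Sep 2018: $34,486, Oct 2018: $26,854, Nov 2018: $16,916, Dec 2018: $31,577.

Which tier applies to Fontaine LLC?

Total gross sales into the state: $24,327 + $15,923 + $5,719 + $39,920 + $43,666 + $14,368 + $6,950 + $8,886 + $34,486 + $26,854 + $16,916 + $31,577 = $269,592.
$260,000 < $269,592 ≤ $280,000, so Class II applies.

Class II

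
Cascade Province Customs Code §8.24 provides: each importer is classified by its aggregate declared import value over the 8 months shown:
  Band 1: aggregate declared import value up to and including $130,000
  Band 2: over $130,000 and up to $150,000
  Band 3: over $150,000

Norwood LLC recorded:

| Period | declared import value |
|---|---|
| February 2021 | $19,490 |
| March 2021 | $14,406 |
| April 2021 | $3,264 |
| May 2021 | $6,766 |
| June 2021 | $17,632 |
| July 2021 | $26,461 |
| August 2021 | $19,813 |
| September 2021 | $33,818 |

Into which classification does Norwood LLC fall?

Band 2

Aggregate declared import value: $19,490 + $14,406 + $3,264 + $6,766 + $17,632 + $26,461 + $19,813 + $33,818 = $141,650.
$130,000 < $141,650 ≤ $150,000, so Band 2 applies.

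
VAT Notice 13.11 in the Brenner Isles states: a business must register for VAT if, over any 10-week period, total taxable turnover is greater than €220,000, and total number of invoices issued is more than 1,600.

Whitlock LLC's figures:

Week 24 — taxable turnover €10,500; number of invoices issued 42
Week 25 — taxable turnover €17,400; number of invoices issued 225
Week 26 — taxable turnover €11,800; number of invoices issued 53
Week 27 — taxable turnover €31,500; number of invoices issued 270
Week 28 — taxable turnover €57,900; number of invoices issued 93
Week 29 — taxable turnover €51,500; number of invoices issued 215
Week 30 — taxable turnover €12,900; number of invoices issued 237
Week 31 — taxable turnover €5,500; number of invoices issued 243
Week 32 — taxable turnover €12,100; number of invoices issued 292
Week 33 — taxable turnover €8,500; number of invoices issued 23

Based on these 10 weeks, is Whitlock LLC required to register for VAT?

Total taxable turnover: €10,500 + €17,400 + €11,800 + €31,500 + €57,900 + €51,500 + €12,900 + €5,500 + €12,100 + €8,500 = €219,600 (≤ €220,000).
Total number of invoices issued: 42 + 225 + 53 + 270 + 93 + 215 + 237 + 243 + 292 + 23 = 1,693 (> 1,600).
The test is 'and': the rule requires both, and at least one is not exceeded.

No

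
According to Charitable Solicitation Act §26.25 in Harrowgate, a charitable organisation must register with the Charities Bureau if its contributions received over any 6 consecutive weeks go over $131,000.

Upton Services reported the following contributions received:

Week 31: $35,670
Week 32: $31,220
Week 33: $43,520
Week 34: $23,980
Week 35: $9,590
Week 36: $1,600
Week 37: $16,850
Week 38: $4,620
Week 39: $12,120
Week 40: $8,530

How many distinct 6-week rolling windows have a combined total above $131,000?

Week 31–Week 36: $35,670 + $31,220 + $43,520 + $23,980 + $9,590 + $1,600 = $145,580 (over)
Week 32–Week 37: $31,220 + $43,520 + $23,980 + $9,590 + $1,600 + $16,850 = $126,760 (under)
Week 33–Week 38: $43,520 + $23,980 + $9,590 + $1,600 + $16,850 + $4,620 = $100,160 (under)
Week 34–Week 39: $23,980 + $9,590 + $1,600 + $16,850 + $4,620 + $12,120 = $68,760 (under)
Week 35–Week 40: $9,590 + $1,600 + $16,850 + $4,620 + $12,120 + $8,530 = $53,310 (under)
1 window exceeds the threshold.

1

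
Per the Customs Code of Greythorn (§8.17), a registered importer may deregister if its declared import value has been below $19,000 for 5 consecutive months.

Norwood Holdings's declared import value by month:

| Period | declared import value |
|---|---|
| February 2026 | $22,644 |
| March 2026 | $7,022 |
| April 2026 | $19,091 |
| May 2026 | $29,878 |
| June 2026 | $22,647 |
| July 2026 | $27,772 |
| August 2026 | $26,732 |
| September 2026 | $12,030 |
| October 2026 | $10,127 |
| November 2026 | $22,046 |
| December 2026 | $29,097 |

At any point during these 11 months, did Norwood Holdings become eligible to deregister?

Months below $19,000: March 2026, September 2026, October 2026.
Longest run of consecutive months below the threshold: 2.
2 < 5, so Norwood Holdings never became eligible.

No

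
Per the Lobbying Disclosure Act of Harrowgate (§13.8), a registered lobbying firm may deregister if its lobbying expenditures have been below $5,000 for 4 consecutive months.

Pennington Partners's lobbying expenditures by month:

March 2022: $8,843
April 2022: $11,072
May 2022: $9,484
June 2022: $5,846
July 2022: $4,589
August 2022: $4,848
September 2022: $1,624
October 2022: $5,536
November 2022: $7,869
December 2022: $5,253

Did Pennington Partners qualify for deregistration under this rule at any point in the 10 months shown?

Months below $5,000: July 2022, August 2022, September 2022.
Longest run of consecutive months below the threshold: 3.
3 < 4, so Pennington Partners never became eligible.

No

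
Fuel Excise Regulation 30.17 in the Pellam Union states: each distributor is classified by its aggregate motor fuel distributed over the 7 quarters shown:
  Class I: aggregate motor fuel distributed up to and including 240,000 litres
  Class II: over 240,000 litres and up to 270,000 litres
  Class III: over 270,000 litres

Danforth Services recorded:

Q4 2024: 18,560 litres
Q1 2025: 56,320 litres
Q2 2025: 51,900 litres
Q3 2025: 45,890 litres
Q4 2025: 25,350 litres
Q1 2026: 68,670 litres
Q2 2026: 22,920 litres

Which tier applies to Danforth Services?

Aggregate motor fuel distributed: 18,560 litres + 56,320 litres + 51,900 litres + 45,890 litres + 25,350 litres + 68,670 litres + 22,920 litres = 289,610 litres.
289,610 litres > 270,000 litres, so Class III applies.

Class III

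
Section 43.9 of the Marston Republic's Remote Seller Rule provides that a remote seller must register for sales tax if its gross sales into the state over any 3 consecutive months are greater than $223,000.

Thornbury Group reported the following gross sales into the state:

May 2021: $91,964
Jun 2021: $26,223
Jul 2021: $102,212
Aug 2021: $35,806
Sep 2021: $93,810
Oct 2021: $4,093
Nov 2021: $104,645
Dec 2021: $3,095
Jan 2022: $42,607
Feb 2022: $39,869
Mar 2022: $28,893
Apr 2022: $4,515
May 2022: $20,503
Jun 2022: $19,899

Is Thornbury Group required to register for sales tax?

May 2021–Jul 2021: $91,964 + $26,223 + $102,212 = $220,399 (under)
Jun 2021–Aug 2021: $26,223 + $102,212 + $35,806 = $164,241 (under)
Jul 2021–Sep 2021: $102,212 + $35,806 + $93,810 = $231,828 (over)
Aug 2021–Oct 2021: $35,806 + $93,810 + $4,093 = $133,709 (under)
Sep 2021–Nov 2021: $93,810 + $4,093 + $104,645 = $202,548 (under)
Oct 2021–Dec 2021: $4,093 + $104,645 + $3,095 = $111,833 (under)
Nov 2021–Jan 2022: $104,645 + $3,095 + $42,607 = $150,347 (under)
Dec 2021–Feb 2022: $3,095 + $42,607 + $39,869 = $85,571 (under)
Jan 2022–Mar 2022: $42,607 + $39,869 + $28,893 = $111,369 (under)
Feb 2022–Apr 2022: $39,869 + $28,893 + $4,515 = $73,277 (under)
Mar 2022–May 2022: $28,893 + $4,515 + $20,503 = $53,911 (under)
Apr 2022–Jun 2022: $4,515 + $20,503 + $19,899 = $44,917 (under)
At least one window exceeds $223,000.

Yes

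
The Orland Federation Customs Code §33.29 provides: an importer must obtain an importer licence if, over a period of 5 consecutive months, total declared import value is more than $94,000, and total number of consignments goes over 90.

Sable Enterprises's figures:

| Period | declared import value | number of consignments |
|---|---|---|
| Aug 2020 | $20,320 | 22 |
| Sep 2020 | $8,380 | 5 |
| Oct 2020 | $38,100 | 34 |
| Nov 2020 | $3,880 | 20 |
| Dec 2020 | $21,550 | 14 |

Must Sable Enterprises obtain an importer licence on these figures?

Total declared import value: $20,320 + $8,380 + $38,100 + $3,880 + $21,550 = $92,230 (≤ $94,000).
Total number of consignments: 22 + 5 + 34 + 20 + 14 = 95 (> 90).
The test is 'and': the rule requires both, and at least one is not exceeded.

No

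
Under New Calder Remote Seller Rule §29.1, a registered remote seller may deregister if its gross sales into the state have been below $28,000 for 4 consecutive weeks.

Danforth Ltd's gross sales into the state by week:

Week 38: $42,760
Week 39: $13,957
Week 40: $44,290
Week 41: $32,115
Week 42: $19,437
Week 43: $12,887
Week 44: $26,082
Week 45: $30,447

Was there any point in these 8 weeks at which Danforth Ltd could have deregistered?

No

Weeks below $28,000: Week 39, Week 42, Week 43, Week 44.
Longest run of consecutive weeks below the threshold: 3.
3 < 4, so Danforth Ltd never became eligible.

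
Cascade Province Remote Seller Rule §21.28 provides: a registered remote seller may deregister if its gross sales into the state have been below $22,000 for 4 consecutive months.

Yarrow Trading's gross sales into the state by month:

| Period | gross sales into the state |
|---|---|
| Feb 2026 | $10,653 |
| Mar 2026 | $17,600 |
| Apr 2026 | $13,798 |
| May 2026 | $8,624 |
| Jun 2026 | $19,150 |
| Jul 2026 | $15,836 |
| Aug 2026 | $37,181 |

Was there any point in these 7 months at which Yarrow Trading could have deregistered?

Yes

Months below $22,000: Feb 2026, Mar 2026, Apr 2026, May 2026, Jun 2026, Jul 2026.
Longest run of consecutive months below the threshold: 6.
6 ≥ 4, so Yarrow Trading became eligible.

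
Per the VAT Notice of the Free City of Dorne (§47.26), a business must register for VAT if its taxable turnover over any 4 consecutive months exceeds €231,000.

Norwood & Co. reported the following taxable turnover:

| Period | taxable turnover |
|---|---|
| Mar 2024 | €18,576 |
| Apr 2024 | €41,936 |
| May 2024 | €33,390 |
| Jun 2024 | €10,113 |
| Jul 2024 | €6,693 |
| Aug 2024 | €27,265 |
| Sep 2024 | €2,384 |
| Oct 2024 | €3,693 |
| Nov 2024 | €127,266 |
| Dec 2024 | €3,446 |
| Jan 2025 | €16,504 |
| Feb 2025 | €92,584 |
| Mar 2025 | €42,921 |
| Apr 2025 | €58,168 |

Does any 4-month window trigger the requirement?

Yes

Mar 2024–Jun 2024: €18,576 + €41,936 + €33,390 + €10,113 = €104,015 (under)
Apr 2024–Jul 2024: €41,936 + €33,390 + €10,113 + €6,693 = €92,132 (under)
May 2024–Aug 2024: €33,390 + €10,113 + €6,693 + €27,265 = €77,461 (under)
Jun 2024–Sep 2024: €10,113 + €6,693 + €27,265 + €2,384 = €46,455 (under)
Jul 2024–Oct 2024: €6,693 + €27,265 + €2,384 + €3,693 = €40,035 (under)
Aug 2024–Nov 2024: €27,265 + €2,384 + €3,693 + €127,266 = €160,608 (under)
Sep 2024–Dec 2024: €2,384 + €3,693 + €127,266 + €3,446 = €136,789 (under)
Oct 2024–Jan 2025: €3,693 + €127,266 + €3,446 + €16,504 = €150,909 (under)
Nov 2024–Feb 2025: €127,266 + €3,446 + €16,504 + €92,584 = €239,800 (over)
Dec 2024–Mar 2025: €3,446 + €16,504 + €92,584 + €42,921 = €155,455 (under)
Jan 2025–Apr 2025: €16,504 + €92,584 + €42,921 + €58,168 = €210,177 (under)
At least one window exceeds €231,000.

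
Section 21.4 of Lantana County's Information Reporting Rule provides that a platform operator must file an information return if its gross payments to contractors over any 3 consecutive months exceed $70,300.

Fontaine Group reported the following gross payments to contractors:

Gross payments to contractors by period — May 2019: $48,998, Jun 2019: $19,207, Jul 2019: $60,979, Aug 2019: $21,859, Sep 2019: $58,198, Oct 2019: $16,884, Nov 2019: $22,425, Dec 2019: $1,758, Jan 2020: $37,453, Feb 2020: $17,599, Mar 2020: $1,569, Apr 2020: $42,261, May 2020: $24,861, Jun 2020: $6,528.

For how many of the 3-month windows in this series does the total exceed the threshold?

May 2019–Jul 2019: $48,998 + $19,207 + $60,979 = $129,184 (over)
Jun 2019–Aug 2019: $19,207 + $60,979 + $21,859 = $102,045 (over)
Jul 2019–Sep 2019: $60,979 + $21,859 + $58,198 = $141,036 (over)
Aug 2019–Oct 2019: $21,859 + $58,198 + $16,884 = $96,941 (over)
Sep 2019–Nov 2019: $58,198 + $16,884 + $22,425 = $97,507 (over)
Oct 2019–Dec 2019: $16,884 + $22,425 + $1,758 = $41,067 (under)
Nov 2019–Jan 2020: $22,425 + $1,758 + $37,453 = $61,636 (under)
Dec 2019–Feb 2020: $1,758 + $37,453 + $17,599 = $56,810 (under)
Jan 2020–Mar 2020: $37,453 + $17,599 + $1,569 = $56,621 (under)
Feb 2020–Apr 2020: $17,599 + $1,569 + $42,261 = $61,429 (under)
Mar 2020–May 2020: $1,569 + $42,261 + $24,861 = $68,691 (under)
Apr 2020–Jun 2020: $42,261 + $24,861 + $6,528 = $73,650 (over)
6 windows exceed the threshold.

6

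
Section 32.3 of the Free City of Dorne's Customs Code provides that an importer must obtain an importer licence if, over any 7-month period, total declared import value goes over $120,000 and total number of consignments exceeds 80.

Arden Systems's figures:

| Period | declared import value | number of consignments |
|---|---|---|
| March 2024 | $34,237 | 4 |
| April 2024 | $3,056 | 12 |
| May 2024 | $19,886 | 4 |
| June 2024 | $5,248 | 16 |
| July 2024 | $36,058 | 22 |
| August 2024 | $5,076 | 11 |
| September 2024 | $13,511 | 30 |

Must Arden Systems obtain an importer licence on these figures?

No

Total declared import value: $34,237 + $3,056 + $19,886 + $5,248 + $36,058 + $5,076 + $13,511 = $117,072 (≤ $120,000).
Total number of consignments: 4 + 12 + 4 + 16 + 22 + 11 + 30 = 99 (> 80).
The test is 'and': the rule requires both, and at least one is not exceeded.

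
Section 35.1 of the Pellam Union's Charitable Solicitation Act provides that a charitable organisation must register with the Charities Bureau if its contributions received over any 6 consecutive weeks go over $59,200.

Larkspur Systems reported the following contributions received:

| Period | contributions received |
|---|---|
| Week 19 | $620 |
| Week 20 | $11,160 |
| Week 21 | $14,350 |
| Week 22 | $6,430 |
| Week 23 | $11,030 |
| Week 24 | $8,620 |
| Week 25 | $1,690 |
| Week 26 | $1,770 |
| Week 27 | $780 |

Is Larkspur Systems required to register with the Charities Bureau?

No

Week 19–Week 24: $620 + $11,160 + $14,350 + $6,430 + $11,030 + $8,620 = $52,210 (under)
Week 20–Week 25: $11,160 + $14,350 + $6,430 + $11,030 + $8,620 + $1,690 = $53,280 (under)
Week 21–Week 26: $14,350 + $6,430 + $11,030 + $8,620 + $1,690 + $1,770 = $43,890 (under)
Week 22–Week 27: $6,430 + $11,030 + $8,620 + $1,690 + $1,770 + $780 = $30,320 (under)
No window exceeds $59,200.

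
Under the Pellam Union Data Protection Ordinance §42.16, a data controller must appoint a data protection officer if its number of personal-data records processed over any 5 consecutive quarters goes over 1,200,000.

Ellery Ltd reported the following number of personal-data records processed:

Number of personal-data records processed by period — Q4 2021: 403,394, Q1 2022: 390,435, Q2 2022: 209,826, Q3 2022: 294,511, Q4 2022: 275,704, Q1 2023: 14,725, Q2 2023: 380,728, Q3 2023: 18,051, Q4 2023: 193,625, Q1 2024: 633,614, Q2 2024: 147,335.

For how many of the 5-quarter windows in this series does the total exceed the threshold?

3

Q4 2021–Q4 2022: 403,394 + 390,435 + 209,826 + 294,511 + 275,704 = 1,573,870 (over)
Q1 2022–Q1 2023: 390,435 + 209,826 + 294,511 + 275,704 + 14,725 = 1,185,201 (under)
Q2 2022–Q2 2023: 209,826 + 294,511 + 275,704 + 14,725 + 380,728 = 1,175,494 (under)
Q3 2022–Q3 2023: 294,511 + 275,704 + 14,725 + 380,728 + 18,051 = 983,719 (under)
Q4 2022–Q4 2023: 275,704 + 14,725 + 380,728 + 18,051 + 193,625 = 882,833 (under)
Q1 2023–Q1 2024: 14,725 + 380,728 + 18,051 + 193,625 + 633,614 = 1,240,743 (over)
Q2 2023–Q2 2024: 380,728 + 18,051 + 193,625 + 633,614 + 147,335 = 1,373,353 (over)
3 windows exceed the threshold.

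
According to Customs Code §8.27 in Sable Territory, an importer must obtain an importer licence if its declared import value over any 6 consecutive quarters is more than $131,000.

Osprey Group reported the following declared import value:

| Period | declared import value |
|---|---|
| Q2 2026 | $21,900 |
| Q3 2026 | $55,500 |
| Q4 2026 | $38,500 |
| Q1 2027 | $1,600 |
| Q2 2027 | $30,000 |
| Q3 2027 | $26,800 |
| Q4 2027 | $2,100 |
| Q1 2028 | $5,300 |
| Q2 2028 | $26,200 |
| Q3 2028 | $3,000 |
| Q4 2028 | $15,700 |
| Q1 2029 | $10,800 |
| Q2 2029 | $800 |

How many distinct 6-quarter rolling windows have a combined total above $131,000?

2

Q2 2026–Q3 2027: $21,900 + $55,500 + $38,500 + $1,600 + $30,000 + $26,800 = $174,300 (over)
Q3 2026–Q4 2027: $55,500 + $38,500 + $1,600 + $30,000 + $26,800 + $2,100 = $154,500 (over)
Q4 2026–Q1 2028: $38,500 + $1,600 + $30,000 + $26,800 + $2,100 + $5,300 = $104,300 (under)
Q1 2027–Q2 2028: $1,600 + $30,000 + $26,800 + $2,100 + $5,300 + $26,200 = $92,000 (under)
Q2 2027–Q3 2028: $30,000 + $26,800 + $2,100 + $5,300 + $26,200 + $3,000 = $93,400 (under)
Q3 2027–Q4 2028: $26,800 + $2,100 + $5,300 + $26,200 + $3,000 + $15,700 = $79,100 (under)
Q4 2027–Q1 2029: $2,100 + $5,300 + $26,200 + $3,000 + $15,700 + $10,800 = $63,100 (under)
Q1 2028–Q2 2029: $5,300 + $26,200 + $3,000 + $15,700 + $10,800 + $800 = $61,800 (under)
2 windows exceed the threshold.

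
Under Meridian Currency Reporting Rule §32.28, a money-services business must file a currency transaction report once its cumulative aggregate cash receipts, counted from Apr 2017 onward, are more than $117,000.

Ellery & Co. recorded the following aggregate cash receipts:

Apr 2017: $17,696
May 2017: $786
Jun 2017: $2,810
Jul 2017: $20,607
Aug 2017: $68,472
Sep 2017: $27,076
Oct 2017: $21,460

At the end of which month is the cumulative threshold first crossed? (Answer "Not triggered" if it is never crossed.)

Through Apr 2017: $17,696
Through May 2017: $18,482
Through Jun 2017: $21,292
Through Jul 2017: $41,899
Through Aug 2017: $110,371
Through Sep 2017: $137,447 ← exceeds threshold

Sep 2017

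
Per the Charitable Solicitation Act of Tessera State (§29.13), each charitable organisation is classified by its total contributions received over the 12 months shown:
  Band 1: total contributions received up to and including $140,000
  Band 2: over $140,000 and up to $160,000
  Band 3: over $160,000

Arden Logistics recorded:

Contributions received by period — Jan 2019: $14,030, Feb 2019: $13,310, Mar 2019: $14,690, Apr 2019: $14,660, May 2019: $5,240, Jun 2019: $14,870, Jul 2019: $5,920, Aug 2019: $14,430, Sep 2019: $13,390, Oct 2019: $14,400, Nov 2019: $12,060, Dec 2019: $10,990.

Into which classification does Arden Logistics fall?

Band 2

Total contributions received: $14,030 + $13,310 + $14,690 + $14,660 + $5,240 + $14,870 + $5,920 + $14,430 + $13,390 + $14,400 + $12,060 + $10,990 = $147,990.
$140,000 < $147,990 ≤ $160,000, so Band 2 applies.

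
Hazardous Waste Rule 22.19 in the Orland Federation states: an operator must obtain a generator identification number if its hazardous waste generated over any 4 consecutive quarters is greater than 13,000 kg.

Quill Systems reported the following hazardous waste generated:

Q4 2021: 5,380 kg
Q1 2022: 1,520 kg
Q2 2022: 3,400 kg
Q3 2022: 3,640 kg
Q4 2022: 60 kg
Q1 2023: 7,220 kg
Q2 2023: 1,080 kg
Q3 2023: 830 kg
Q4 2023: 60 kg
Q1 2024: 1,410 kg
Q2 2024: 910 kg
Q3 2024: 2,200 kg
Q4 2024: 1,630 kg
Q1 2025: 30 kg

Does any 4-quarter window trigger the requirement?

Yes

Q4 2021–Q3 2022: 5,380 kg + 1,520 kg + 3,400 kg + 3,640 kg = 13,940 kg (over)
Q1 2022–Q4 2022: 1,520 kg + 3,400 kg + 3,640 kg + 60 kg = 8,620 kg (under)
Q2 2022–Q1 2023: 3,400 kg + 3,640 kg + 60 kg + 7,220 kg = 14,320 kg (over)
Q3 2022–Q2 2023: 3,640 kg + 60 kg + 7,220 kg + 1,080 kg = 12,000 kg (under)
Q4 2022–Q3 2023: 60 kg + 7,220 kg + 1,080 kg + 830 kg = 9,190 kg (under)
Q1 2023–Q4 2023: 7,220 kg + 1,080 kg + 830 kg + 60 kg = 9,190 kg (under)
Q2 2023–Q1 2024: 1,080 kg + 830 kg + 60 kg + 1,410 kg = 3,380 kg (under)
Q3 2023–Q2 2024: 830 kg + 60 kg + 1,410 kg + 910 kg = 3,210 kg (under)
Q4 2023–Q3 2024: 60 kg + 1,410 kg + 910 kg + 2,200 kg = 4,580 kg (under)
Q1 2024–Q4 2024: 1,410 kg + 910 kg + 2,200 kg + 1,630 kg = 6,150 kg (under)
Q2 2024–Q1 2025: 910 kg + 2,200 kg + 1,630 kg + 30 kg = 4,770 kg (under)
At least one window exceeds 13,000 kg.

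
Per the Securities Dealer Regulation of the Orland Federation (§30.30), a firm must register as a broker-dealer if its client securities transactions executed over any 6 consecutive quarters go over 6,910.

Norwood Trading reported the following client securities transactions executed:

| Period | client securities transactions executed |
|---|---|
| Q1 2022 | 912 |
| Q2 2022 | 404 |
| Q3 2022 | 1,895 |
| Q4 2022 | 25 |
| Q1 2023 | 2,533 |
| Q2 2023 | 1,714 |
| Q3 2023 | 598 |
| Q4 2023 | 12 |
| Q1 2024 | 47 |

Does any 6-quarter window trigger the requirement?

Q1 2022–Q2 2023: 912 + 404 + 1,895 + 25 + 2,533 + 1,714 = 7,483 (over)
Q2 2022–Q3 2023: 404 + 1,895 + 25 + 2,533 + 1,714 + 598 = 7,169 (over)
Q3 2022–Q4 2023: 1,895 + 25 + 2,533 + 1,714 + 598 + 12 = 6,777 (under)
Q4 2022–Q1 2024: 25 + 2,533 + 1,714 + 598 + 12 + 47 = 4,929 (under)
At least one window exceeds 6,910.

Yes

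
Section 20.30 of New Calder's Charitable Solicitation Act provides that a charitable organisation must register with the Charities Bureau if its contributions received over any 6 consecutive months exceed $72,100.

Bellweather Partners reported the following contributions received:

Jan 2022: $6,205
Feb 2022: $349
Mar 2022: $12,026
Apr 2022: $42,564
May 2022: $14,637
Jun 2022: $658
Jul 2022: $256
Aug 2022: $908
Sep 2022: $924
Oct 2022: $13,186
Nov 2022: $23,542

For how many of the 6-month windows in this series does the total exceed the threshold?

Jan 2022–Jun 2022: $6,205 + $349 + $12,026 + $42,564 + $14,637 + $658 = $76,439 (over)
Feb 2022–Jul 2022: $349 + $12,026 + $42,564 + $14,637 + $658 + $256 = $70,490 (under)
Mar 2022–Aug 2022: $12,026 + $42,564 + $14,637 + $658 + $256 + $908 = $71,049 (under)
Apr 2022–Sep 2022: $42,564 + $14,637 + $658 + $256 + $908 + $924 = $59,947 (under)
May 2022–Oct 2022: $14,637 + $658 + $256 + $908 + $924 + $13,186 = $30,569 (under)
Jun 2022–Nov 2022: $658 + $256 + $908 + $924 + $13,186 + $23,542 = $39,474 (under)
1 window exceeds the threshold.

1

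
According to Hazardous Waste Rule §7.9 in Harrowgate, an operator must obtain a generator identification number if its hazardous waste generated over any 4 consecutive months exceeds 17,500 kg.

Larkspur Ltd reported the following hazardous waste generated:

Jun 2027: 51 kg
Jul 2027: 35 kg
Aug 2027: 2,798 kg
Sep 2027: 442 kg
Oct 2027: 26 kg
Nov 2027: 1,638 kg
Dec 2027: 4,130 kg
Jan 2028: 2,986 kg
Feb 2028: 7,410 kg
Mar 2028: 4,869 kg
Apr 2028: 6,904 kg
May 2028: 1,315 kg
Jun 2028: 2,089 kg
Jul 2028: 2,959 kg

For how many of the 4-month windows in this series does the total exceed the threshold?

3

Jun 2027–Sep 2027: 51 kg + 35 kg + 2,798 kg + 442 kg = 3,326 kg (under)
Jul 2027–Oct 2027: 35 kg + 2,798 kg + 442 kg + 26 kg = 3,301 kg (under)
Aug 2027–Nov 2027: 2,798 kg + 442 kg + 26 kg + 1,638 kg = 4,904 kg (under)
Sep 2027–Dec 2027: 442 kg + 26 kg + 1,638 kg + 4,130 kg = 6,236 kg (under)
Oct 2027–Jan 2028: 26 kg + 1,638 kg + 4,130 kg + 2,986 kg = 8,780 kg (under)
Nov 2027–Feb 2028: 1,638 kg + 4,130 kg + 2,986 kg + 7,410 kg = 16,164 kg (under)
Dec 2027–Mar 2028: 4,130 kg + 2,986 kg + 7,410 kg + 4,869 kg = 19,395 kg (over)
Jan 2028–Apr 2028: 2,986 kg + 7,410 kg + 4,869 kg + 6,904 kg = 22,169 kg (over)
Feb 2028–May 2028: 7,410 kg + 4,869 kg + 6,904 kg + 1,315 kg = 20,498 kg (over)
Mar 2028–Jun 2028: 4,869 kg + 6,904 kg + 1,315 kg + 2,089 kg = 15,177 kg (under)
Apr 2028–Jul 2028: 6,904 kg + 1,315 kg + 2,089 kg + 2,959 kg = 13,267 kg (under)
3 windows exceed the threshold.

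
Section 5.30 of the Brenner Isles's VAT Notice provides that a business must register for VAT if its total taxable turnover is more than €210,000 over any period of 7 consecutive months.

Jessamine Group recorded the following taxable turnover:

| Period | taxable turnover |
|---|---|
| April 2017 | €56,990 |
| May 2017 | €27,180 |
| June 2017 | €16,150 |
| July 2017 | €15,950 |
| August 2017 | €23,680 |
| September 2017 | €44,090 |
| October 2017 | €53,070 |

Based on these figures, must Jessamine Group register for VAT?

Total taxable turnover: €56,990 + €27,180 + €16,150 + €15,950 + €23,680 + €44,090 + €53,070 = €237,110.
€237,110 > €210,000, so the threshold is exceeded.

Yes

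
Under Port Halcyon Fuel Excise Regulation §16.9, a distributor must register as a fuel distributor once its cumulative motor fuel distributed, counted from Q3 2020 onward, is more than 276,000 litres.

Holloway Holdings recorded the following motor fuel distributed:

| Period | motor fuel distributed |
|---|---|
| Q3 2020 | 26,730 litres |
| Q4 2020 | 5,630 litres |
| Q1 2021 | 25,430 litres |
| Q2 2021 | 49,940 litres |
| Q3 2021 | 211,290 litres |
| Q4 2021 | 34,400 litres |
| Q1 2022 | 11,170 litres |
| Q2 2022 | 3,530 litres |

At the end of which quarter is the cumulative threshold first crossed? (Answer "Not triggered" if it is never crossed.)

Through Q3 2020: 26,730 litres
Through Q4 2020: 32,360 litres
Through Q1 2021: 57,790 litres
Through Q2 2021: 107,730 litres
Through Q3 2021: 319,020 litres ← exceeds threshold

Q3 2021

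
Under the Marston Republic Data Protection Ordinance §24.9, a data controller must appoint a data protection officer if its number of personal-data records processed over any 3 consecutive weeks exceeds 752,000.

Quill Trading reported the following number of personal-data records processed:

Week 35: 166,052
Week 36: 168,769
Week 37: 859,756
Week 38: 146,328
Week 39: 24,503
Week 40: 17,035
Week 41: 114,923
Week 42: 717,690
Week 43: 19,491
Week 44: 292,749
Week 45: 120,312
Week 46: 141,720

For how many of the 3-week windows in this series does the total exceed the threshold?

Week 35–Week 37: 166,052 + 168,769 + 859,756 = 1,194,577 (over)
Week 36–Week 38: 168,769 + 859,756 + 146,328 = 1,174,853 (over)
Week 37–Week 39: 859,756 + 146,328 + 24,503 = 1,030,587 (over)
Week 38–Week 40: 146,328 + 24,503 + 17,035 = 187,866 (under)
Week 39–Week 41: 24,503 + 17,035 + 114,923 = 156,461 (under)
Week 40–Week 42: 17,035 + 114,923 + 717,690 = 849,648 (over)
Week 41–Week 43: 114,923 + 717,690 + 19,491 = 852,104 (over)
Week 42–Week 44: 717,690 + 19,491 + 292,749 = 1,029,930 (over)
Week 43–Week 45: 19,491 + 292,749 + 120,312 = 432,552 (under)
Week 44–Week 46: 292,749 + 120,312 + 141,720 = 554,781 (under)
6 windows exceed the threshold.

6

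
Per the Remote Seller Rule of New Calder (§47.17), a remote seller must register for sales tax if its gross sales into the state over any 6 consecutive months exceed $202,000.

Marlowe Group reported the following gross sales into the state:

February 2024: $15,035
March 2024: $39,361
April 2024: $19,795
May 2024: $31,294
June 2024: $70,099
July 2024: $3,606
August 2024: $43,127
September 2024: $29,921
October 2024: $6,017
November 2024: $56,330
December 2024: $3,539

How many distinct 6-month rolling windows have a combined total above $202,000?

2

February 2024–July 2024: $15,035 + $39,361 + $19,795 + $31,294 + $70,099 + $3,606 = $179,190 (under)
March 2024–August 2024: $39,361 + $19,795 + $31,294 + $70,099 + $3,606 + $43,127 = $207,282 (over)
April 2024–September 2024: $19,795 + $31,294 + $70,099 + $3,606 + $43,127 + $29,921 = $197,842 (under)
May 2024–October 2024: $31,294 + $70,099 + $3,606 + $43,127 + $29,921 + $6,017 = $184,064 (under)
June 2024–November 2024: $70,099 + $3,606 + $43,127 + $29,921 + $6,017 + $56,330 = $209,100 (over)
July 2024–December 2024: $3,606 + $43,127 + $29,921 + $6,017 + $56,330 + $3,539 = $142,540 (under)
2 windows exceed the threshold.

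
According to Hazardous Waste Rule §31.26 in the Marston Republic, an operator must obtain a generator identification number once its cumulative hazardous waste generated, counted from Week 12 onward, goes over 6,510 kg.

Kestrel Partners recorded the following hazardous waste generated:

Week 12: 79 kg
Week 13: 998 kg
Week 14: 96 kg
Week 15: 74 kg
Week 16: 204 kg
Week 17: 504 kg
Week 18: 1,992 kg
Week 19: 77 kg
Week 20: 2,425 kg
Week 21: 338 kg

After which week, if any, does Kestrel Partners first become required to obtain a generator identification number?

Through Week 12: 79 kg
Through Week 13: 1,077 kg
Through Week 14: 1,173 kg
Through Week 15: 1,247 kg
Through Week 16: 1,451 kg
Through Week 17: 1,955 kg
Through Week 18: 3,947 kg
Through Week 19: 4,024 kg
Through Week 20: 6,449 kg
Through Week 21: 6,787 kg ← exceeds threshold

Week 21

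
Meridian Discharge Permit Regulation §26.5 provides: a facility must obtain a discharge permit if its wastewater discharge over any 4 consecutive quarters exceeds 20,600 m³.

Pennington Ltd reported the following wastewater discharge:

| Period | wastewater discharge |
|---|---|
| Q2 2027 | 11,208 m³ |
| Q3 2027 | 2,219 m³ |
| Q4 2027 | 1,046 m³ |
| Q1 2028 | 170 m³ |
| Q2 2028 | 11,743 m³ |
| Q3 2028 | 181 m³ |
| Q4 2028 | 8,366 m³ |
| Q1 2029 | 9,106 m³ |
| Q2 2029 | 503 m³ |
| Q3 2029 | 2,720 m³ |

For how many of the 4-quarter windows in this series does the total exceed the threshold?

2

Q2 2027–Q1 2028: 11,208 m³ + 2,219 m³ + 1,046 m³ + 170 m³ = 14,643 m³ (under)
Q3 2027–Q2 2028: 2,219 m³ + 1,046 m³ + 170 m³ + 11,743 m³ = 15,178 m³ (under)
Q4 2027–Q3 2028: 1,046 m³ + 170 m³ + 11,743 m³ + 181 m³ = 13,140 m³ (under)
Q1 2028–Q4 2028: 170 m³ + 11,743 m³ + 181 m³ + 8,366 m³ = 20,460 m³ (under)
Q2 2028–Q1 2029: 11,743 m³ + 181 m³ + 8,366 m³ + 9,106 m³ = 29,396 m³ (over)
Q3 2028–Q2 2029: 181 m³ + 8,366 m³ + 9,106 m³ + 503 m³ = 18,156 m³ (under)
Q4 2028–Q3 2029: 8,366 m³ + 9,106 m³ + 503 m³ + 2,720 m³ = 20,695 m³ (over)
2 windows exceed the threshold.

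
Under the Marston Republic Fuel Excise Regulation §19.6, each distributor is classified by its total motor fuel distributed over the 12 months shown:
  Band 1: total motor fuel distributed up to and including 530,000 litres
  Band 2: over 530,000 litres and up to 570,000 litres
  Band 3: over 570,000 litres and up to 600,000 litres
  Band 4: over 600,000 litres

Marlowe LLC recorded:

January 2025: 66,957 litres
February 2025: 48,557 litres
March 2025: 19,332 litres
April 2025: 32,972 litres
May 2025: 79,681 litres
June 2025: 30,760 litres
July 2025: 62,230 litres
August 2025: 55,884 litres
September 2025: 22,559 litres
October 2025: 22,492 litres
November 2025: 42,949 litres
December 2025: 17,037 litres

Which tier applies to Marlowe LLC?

Band 1

Total motor fuel distributed: 66,957 litres + 48,557 litres + 19,332 litres + 32,972 litres + 79,681 litres + 30,760 litres + 62,230 litres + 55,884 litres + 22,559 litres + 22,492 litres + 42,949 litres + 17,037 litres = 501,410 litres.
501,410 litres ≤ 530,000 litres, so Band 1 applies.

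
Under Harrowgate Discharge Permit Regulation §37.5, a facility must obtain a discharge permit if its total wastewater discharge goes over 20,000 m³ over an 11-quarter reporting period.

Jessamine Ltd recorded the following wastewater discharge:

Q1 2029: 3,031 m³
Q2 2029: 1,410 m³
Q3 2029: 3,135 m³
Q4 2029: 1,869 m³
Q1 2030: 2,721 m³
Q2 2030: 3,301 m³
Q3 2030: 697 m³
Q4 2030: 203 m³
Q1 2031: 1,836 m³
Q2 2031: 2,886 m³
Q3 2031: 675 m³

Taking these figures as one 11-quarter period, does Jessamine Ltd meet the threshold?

Total wastewater discharge: 3,031 m³ + 1,410 m³ + 3,135 m³ + 1,869 m³ + 2,721 m³ + 3,301 m³ + 697 m³ + 203 m³ + 1,836 m³ + 2,886 m³ + 675 m³ = 21,764 m³.
21,764 m³ > 20,000 m³, so the threshold is exceeded.

Yes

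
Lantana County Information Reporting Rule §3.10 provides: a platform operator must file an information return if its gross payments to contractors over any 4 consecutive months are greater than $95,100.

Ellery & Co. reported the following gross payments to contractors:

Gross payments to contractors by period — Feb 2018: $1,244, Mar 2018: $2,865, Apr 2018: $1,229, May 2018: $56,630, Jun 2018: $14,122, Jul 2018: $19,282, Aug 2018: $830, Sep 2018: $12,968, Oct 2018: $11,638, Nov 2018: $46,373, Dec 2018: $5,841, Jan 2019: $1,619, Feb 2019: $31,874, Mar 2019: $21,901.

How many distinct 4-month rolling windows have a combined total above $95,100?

0

Feb 2018–May 2018: $1,244 + $2,865 + $1,229 + $56,630 = $61,968 (under)
Mar 2018–Jun 2018: $2,865 + $1,229 + $56,630 + $14,122 = $74,846 (under)
Apr 2018–Jul 2018: $1,229 + $56,630 + $14,122 + $19,282 = $91,263 (under)
May 2018–Aug 2018: $56,630 + $14,122 + $19,282 + $830 = $90,864 (under)
Jun 2018–Sep 2018: $14,122 + $19,282 + $830 + $12,968 = $47,202 (under)
Jul 2018–Oct 2018: $19,282 + $830 + $12,968 + $11,638 = $44,718 (under)
Aug 2018–Nov 2018: $830 + $12,968 + $11,638 + $46,373 = $71,809 (under)
Sep 2018–Dec 2018: $12,968 + $11,638 + $46,373 + $5,841 = $76,820 (under)
Oct 2018–Jan 2019: $11,638 + $46,373 + $5,841 + $1,619 = $65,471 (under)
Nov 2018–Feb 2019: $46,373 + $5,841 + $1,619 + $31,874 = $85,707 (under)
Dec 2018–Mar 2019: $5,841 + $1,619 + $31,874 + $21,901 = $61,235 (under)
0 windows exceed the threshold.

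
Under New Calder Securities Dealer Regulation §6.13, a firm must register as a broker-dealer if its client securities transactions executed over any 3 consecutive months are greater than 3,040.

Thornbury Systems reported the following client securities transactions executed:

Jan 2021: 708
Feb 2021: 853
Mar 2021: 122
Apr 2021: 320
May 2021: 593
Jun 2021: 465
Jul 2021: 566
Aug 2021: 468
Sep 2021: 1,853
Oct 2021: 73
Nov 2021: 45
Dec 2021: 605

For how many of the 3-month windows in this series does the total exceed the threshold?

0

Jan 2021–Mar 2021: 708 + 853 + 122 = 1,683 (under)
Feb 2021–Apr 2021: 853 + 122 + 320 = 1,295 (under)
Mar 2021–May 2021: 122 + 320 + 593 = 1,035 (under)
Apr 2021–Jun 2021: 320 + 593 + 465 = 1,378 (under)
May 2021–Jul 2021: 593 + 465 + 566 = 1,624 (under)
Jun 2021–Aug 2021: 465 + 566 + 468 = 1,499 (under)
Jul 2021–Sep 2021: 566 + 468 + 1,853 = 2,887 (under)
Aug 2021–Oct 2021: 468 + 1,853 + 73 = 2,394 (under)
Sep 2021–Nov 2021: 1,853 + 73 + 45 = 1,971 (under)
Oct 2021–Dec 2021: 73 + 45 + 605 = 723 (under)
0 windows exceed the threshold.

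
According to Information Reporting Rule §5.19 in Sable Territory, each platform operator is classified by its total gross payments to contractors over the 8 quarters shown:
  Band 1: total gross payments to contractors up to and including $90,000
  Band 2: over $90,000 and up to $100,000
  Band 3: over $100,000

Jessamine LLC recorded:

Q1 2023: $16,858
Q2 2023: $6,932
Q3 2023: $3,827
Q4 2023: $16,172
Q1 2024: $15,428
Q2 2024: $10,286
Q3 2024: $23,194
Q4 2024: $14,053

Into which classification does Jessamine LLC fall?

Total gross payments to contractors: $16,858 + $6,932 + $3,827 + $16,172 + $15,428 + $10,286 + $23,194 + $14,053 = $106,750.
$106,750 > $100,000, so Band 3 applies.

Band 3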